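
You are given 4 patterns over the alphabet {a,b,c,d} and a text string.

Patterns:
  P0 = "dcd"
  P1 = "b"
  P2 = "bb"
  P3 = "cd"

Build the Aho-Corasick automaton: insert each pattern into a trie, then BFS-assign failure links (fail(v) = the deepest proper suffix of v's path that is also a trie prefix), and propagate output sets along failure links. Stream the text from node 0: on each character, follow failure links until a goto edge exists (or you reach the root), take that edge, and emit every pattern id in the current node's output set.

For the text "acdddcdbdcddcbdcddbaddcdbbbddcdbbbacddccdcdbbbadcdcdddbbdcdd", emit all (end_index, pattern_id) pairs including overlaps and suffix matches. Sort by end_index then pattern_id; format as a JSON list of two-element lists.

Build:
Trie nodes:
  0='ε' goto b→4 c→6 d→1
  1='d' goto c→2
  2='dc' goto d→3
  3='dcd' goto ·  [P0 ends]
  4='b' goto b→5  [P1 ends]
  5='bb' goto ·  [P2 ends]
  6='c' goto d→7
  7='cd' goto ·  [P3 ends]

Failure links (BFS by depth):
  fail(1) 'd': from fail(0)=0 chase 'd': 0 ⇒ 0;  out=∅∪out(0)=∅
  fail(4) 'b': from fail(0)=0 chase 'b': 0 ⇒ 0;  out={1}∪out(0)={1}
  fail(6) 'c': from fail(0)=0 chase 'c': 0 ⇒ 0;  out=∅∪out(0)=∅
  fail(2) 'dc': from fail(1)=0 chase 'c': 0 ⇒ 6;  out=∅∪out(6)=∅
  fail(5) 'bb': from fail(4)=0 chase 'b': 0 ⇒ 4;  out={2}∪out(4)={1,2}
  fail(7) 'cd': from fail(6)=0 chase 'd': 0 ⇒ 1;  out={3}∪out(1)={3}
  fail(3) 'dcd': from fail(2)=6 chase 'd': 6 ⇒ 7;  out={0}∪out(7)={0,3}

Scan:
pos 0 'a': at 0
pos 1 'c': at 6
pos 2 'd': at 7  emit P3@[1:2]
pos 3 'd': at 1 ·f
pos 4 'd': at 1 ·f
pos 5 'c': at 2
pos 6 'd': at 3  emit P0@[4:6],P3@[5:6]
pos 7 'b': at 4 ·f  emit P1@[7:7]
pos 8 'd': at 1 ·f
pos 9 'c': at 2
pos 10 'd': at 3  emit P0@[8:10],P3@[9:10]
pos 11 'd': at 1 ·f
pos 12 'c': at 2
pos 13 'b': at 4 ·f  emit P1@[13:13]
pos 14 'd': at 1 ·f
pos 15 'c': at 2
pos 16 'd': at 3  emit P0@[14:16],P3@[15:16]
pos 17 'd': at 1 ·f
pos 18 'b': at 4 ·f  emit P1@[18:18]
pos 19 'a': at 0 ·f
pos 20 'd': at 1
pos 21 'd': at 1 ·f
pos 22 'c': at 2
pos 23 'd': at 3  emit P0@[21:23],P3@[22:23]
pos 24 'b': at 4 ·f  emit P1@[24:24]
pos 25 'b': at 5  emit P1@[25:25],P2@[24:25]
pos 26 'b': at 5 ·f  emit P1@[26:26],P2@[25:26]
pos 27 'd': at 1 ·f
pos 28 'd': at 1 ·f
pos 29 'c': at 2
pos 30 'd': at 3  emit P0@[28:30],P3@[29:30]
pos 31 'b': at 4 ·f  emit P1@[31:31]
pos 32 'b': at 5  emit P1@[32:32],P2@[31:32]
pos 33 'b': at 5 ·f  emit P1@[33:33],P2@[32:33]
pos 34 'a': at 0 ·f
pos 35 'c': at 6
pos 36 'd': at 7  emit P3@[35:36]
pos 37 'd': at 1 ·f
pos 38 'c': at 2
pos 39 'c': at 6 ·f
pos 40 'd': at 7  emit P3@[39:40]
pos 41 'c': at 2 ·f
pos 42 'd': at 3  emit P0@[40:42],P3@[41:42]
pos 43 'b': at 4 ·f  emit P1@[43:43]
pos 44 'b': at 5  emit P1@[44:44],P2@[43:44]
pos 45 'b': at 5 ·f  emit P1@[45:45],P2@[44:45]
pos 46 'a': at 0 ·f
pos 47 'd': at 1
pos 48 'c': at 2
pos 49 'd': at 3  emit P0@[47:49],P3@[48:49]
pos 50 'c': at 2 ·f
pos 51 'd': at 3  emit P0@[49:51],P3@[50:51]
pos 52 'd': at 1 ·f
pos 53 'd': at 1 ·f
pos 54 'b': at 4 ·f  emit P1@[54:54]
pos 55 'b': at 5  emit P1@[55:55],P2@[54:55]
pos 56 'd': at 1 ·f
pos 57 'c': at 2
pos 58 'd': at 3  emit P0@[56:58],P3@[57:58]
pos 59 'd': at 1 ·f

Matches: [[2,3],[6,0],[6,3],[7,1],[10,0],[10,3],[13,1],[16,0],[16,3],[18,1],[23,0],[23,3],[24,1],[25,1],[25,2],[26,1],[26,2],[30,0],[30,3],[31,1],[32,1],[32,2],[33,1],[33,2],[36,3],[40,3],[42,0],[42,3],[43,1],[44,1],[44,2],[45,1],[45,2],[49,0],[49,3],[51,0],[51,3],[54,1],[55,1],[55,2],[58,0],[58,3]]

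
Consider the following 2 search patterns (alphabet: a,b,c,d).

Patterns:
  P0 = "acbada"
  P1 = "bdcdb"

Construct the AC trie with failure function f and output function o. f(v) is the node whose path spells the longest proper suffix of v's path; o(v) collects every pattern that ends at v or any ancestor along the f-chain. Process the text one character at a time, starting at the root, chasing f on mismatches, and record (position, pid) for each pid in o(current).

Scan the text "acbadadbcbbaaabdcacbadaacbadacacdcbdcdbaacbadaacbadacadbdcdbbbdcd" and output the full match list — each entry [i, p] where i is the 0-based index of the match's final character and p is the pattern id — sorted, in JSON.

Build automaton:
Trie nodes:
  0='ε' goto a→1 b→7
  1='a' goto c→2
  2='ac' goto b→3
  3='acb' goto a→4
  4='acba' goto d→5
  5='acbad' goto a→6
  6='acbada' goto ·  [P0 ends]
  7='b' goto d→8
  8='bd' goto c→9
  9='bdc' goto d→10
  10='bdcd' goto b→11
  11='bdcdb' goto ·  [P1 ends]

BFS fail/out derivation:
  fail(1) 'a': from fail(0)=0 chase 'a': 0 ⇒ 0;  out=∅∪out(0)=∅
  fail(7) 'b': from fail(0)=0 chase 'b': 0 ⇒ 0;  out=∅∪out(0)=∅
  fail(2) 'ac': from fail(1)=0 chase 'c': 0 ⇒ 0;  out=∅∪out(0)=∅
  fail(8) 'bd': from fail(7)=0 chase 'd': 0 ⇒ 0;  out=∅∪out(0)=∅
  fail(3) 'acb': from fail(2)=0 chase 'b': 0 ⇒ 7;  out=∅∪out(7)=∅
  fail(9) 'bdc': from fail(8)=0 chase 'c': 0 ⇒ 0;  out=∅∪out(0)=∅
  fail(4) 'acba': from fail(3)=7 chase 'a': 7→0 ⇒ 1;  out=∅∪out(1)=∅
  fail(10) 'bdcd': from fail(9)=0 chase 'd': 0 ⇒ 0;  out=∅∪out(0)=∅
  fail(5) 'acbad': from fail(4)=1 chase 'd': 1→0 ⇒ 0;  out=∅∪out(0)=∅
  fail(11) 'bdcdb': from fail(10)=0 chase 'b': 0 ⇒ 7;  out={1}∪out(7)={1}
  fail(6) 'acbada': from fail(5)=0 chase 'a': 0 ⇒ 1;  out={0}∪out(1)={0}

Text stream:
[0] read 'a'  n0⇒n1
[1] read 'c'  n1⇒n2
[2] read 'b'  n2⇒n3
[3] read 'a'  n3⇒n4
[4] read 'd'  n4⇒n5
[5] read 'a'  n5⇒n6  emit P0@[0:5]
[6] read 'd'  n6⇒n0 (fail-walked)
[7] read 'b'  n0⇒n7
[8] read 'c'  n7⇒n0 (fail-walked)
[9] read 'b'  n0⇒n7
[10] read 'b'  n7⇒n7 (fail-walked)
[11] read 'a'  n7⇒n1 (fail-walked)
[12] read 'a'  n1⇒n1 (fail-walked)
[13] read 'a'  n1⇒n1 (fail-walked)
[14] read 'b'  n1⇒n7 (fail-walked)
[15] read 'd'  n7⇒n8
[16] read 'c'  n8⇒n9
[17] read 'a'  n9⇒n1 (fail-walked)
[18] read 'c'  n1⇒n2
[19] read 'b'  n2⇒n3
[20] read 'a'  n3⇒n4
[21] read 'd'  n4⇒n5
[22] read 'a'  n5⇒n6  emit P0@[17:22]
[23] read 'a'  n6⇒n1 (fail-walked)
[24] read 'c'  n1⇒n2
[25] read 'b'  n2⇒n3
[26] read 'a'  n3⇒n4
[27] read 'd'  n4⇒n5
[28] read 'a'  n5⇒n6  emit P0@[23:28]
[29] read 'c'  n6⇒n2 (fail-walked)
[30] read 'a'  n2⇒n1 (fail-walked)
[31] read 'c'  n1⇒n2
[32] read 'd'  n2⇒n0 (fail-walked)
[33] read 'c'  n0⇒n0
[34] read 'b'  n0⇒n7
[35] read 'd'  n7⇒n8
[36] read 'c'  n8⇒n9
[37] read 'd'  n9⇒n10
[38] read 'b'  n10⇒n11  emit P1@[34:38]
[39] read 'a'  n11⇒n1 (fail-walked)
[40] read 'a'  n1⇒n1 (fail-walked)
[41] read 'c'  n1⇒n2
[42] read 'b'  n2⇒n3
[43] read 'a'  n3⇒n4
[44] read 'd'  n4⇒n5
[45] read 'a'  n5⇒n6  emit P0@[40:45]
[46] read 'a'  n6⇒n1 (fail-walked)
[47] read 'c'  n1⇒n2
[48] read 'b'  n2⇒n3
[49] read 'a'  n3⇒n4
[50] read 'd'  n4⇒n5
[51] read 'a'  n5⇒n6  emit P0@[46:51]
[52] read 'c'  n6⇒n2 (fail-walked)
[53] read 'a'  n2⇒n1 (fail-walked)
[54] read 'd'  n1⇒n0 (fail-walked)
[55] read 'b'  n0⇒n7
[56] read 'd'  n7⇒n8
[57] read 'c'  n8⇒n9
[58] read 'd'  n9⇒n10
[59] read 'b'  n10⇒n11  emit P1@[55:59]
[60] read 'b'  n11⇒n7 (fail-walked)
[61] read 'b'  n7⇒n7 (fail-walked)
[62] read 'd'  n7⇒n8
[63] read 'c'  n8⇒n9
[64] read 'd'  n9⇒n10

All matches (sorted): [[5,0],[22,0],[28,0],[38,1],[45,0],[51,0],[59,1]]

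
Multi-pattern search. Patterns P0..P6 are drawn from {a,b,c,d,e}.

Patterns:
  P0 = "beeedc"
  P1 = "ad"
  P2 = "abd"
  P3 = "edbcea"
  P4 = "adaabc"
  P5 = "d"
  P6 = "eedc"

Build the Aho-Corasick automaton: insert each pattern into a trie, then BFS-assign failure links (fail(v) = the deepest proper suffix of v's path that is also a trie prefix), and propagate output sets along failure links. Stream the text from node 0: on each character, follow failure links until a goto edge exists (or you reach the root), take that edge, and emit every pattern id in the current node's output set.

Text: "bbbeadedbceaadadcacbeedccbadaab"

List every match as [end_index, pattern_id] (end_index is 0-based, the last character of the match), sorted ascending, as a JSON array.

Construct AC machine:
Trie nodes:
  0='ε' goto a→7 b→1 d→21 e→11
  1='b' goto e→2
  2='be' goto e→3
  3='bee' goto e→4
  4='beee' goto d→5
  5='beeed' goto c→6
  6='beeedc' goto ·  [P0 ends]
  7='a' goto b→9 d→8
  8='ad' goto a→17  [P1 ends]
  9='ab' goto d→10
  10='abd' goto ·  [P2 ends]
  11='e' goto d→12 e→22
  12='ed' goto b→13
  13='edb' goto c→14
  14='edbc' goto e→15
  15='edbce' goto a→16
  16='edbcea' goto ·  [P3 ends]
  17='ada' goto a→18
  18='adaa' goto b→19
  19='adaab' goto c→20
  20='adaabc' goto ·  [P4 ends]
  21='d' goto ·  [P5 ends]
  22='ee' goto d→23
  23='eed' goto c→24
  24='eedc' goto ·  [P6 ends]

Failure links (BFS by depth):
  fail(1) 'b': from fail(0)=0 chase 'b': 0 ⇒ 0;  out=∅∪out(0)=∅
  fail(7) 'a': from fail(0)=0 chase 'a': 0 ⇒ 0;  out=∅∪out(0)=∅
  fail(11) 'e': from fail(0)=0 chase 'e': 0 ⇒ 0;  out=∅∪out(0)=∅
  fail(21) 'd': from fail(0)=0 chase 'd': 0 ⇒ 0;  out={5}∪out(0)={5}
  fail(2) 'be': from fail(1)=0 chase 'e': 0 ⇒ 11;  out=∅∪out(11)=∅
  fail(8) 'ad': from fail(7)=0 chase 'd': 0 ⇒ 21;  out={1}∪out(21)={1,5}
  fail(9) 'ab': from fail(7)=0 chase 'b': 0 ⇒ 1;  out=∅∪out(1)=∅
  fail(12) 'ed': from fail(11)=0 chase 'd': 0 ⇒ 21;  out=∅∪out(21)={5}
  fail(22) 'ee': from fail(11)=0 chase 'e': 0 ⇒ 11;  out=∅∪out(11)=∅
  fail(3) 'bee': from fail(2)=11 chase 'e': 11 ⇒ 22;  out=∅∪out(22)=∅
  fail(10) 'abd': from fail(9)=1 chase 'd': 1→0 ⇒ 21;  out={2}∪out(21)={2,5}
  fail(13) 'edb': from fail(12)=21 chase 'b': 21→0 ⇒ 1;  out=∅∪out(1)=∅
  fail(17) 'ada': from fail(8)=21 chase 'a': 21→0 ⇒ 7;  out=∅∪out(7)=∅
  fail(23) 'eed': from fail(22)=11 chase 'd': 11 ⇒ 12;  out=∅∪out(12)={5}
  fail(4) 'beee': from fail(3)=22 chase 'e': 22→11 ⇒ 22;  out=∅∪out(22)=∅
  fail(14) 'edbc': from fail(13)=1 chase 'c': 1→0 ⇒ 0;  out=∅∪out(0)=∅
  fail(18) 'adaa': from fail(17)=7 chase 'a': 7→0 ⇒ 7;  out=∅∪out(7)=∅
  fail(24) 'eedc': from fail(23)=12 chase 'c': 12→21→0 ⇒ 0;  out={6}∪out(0)={6}
  fail(5) 'beeed': from fail(4)=22 chase 'd': 22 ⇒ 23;  out=∅∪out(23)={5}
  fail(15) 'edbce': from fail(14)=0 chase 'e': 0 ⇒ 11;  out=∅∪out(11)=∅
  fail(19) 'adaab': from fail(18)=7 chase 'b': 7 ⇒ 9;  out=∅∪out(9)=∅
  fail(6) 'beeedc': from fail(5)=23 chase 'c': 23 ⇒ 24;  out={0}∪out(24)={0,6}
  fail(16) 'edbcea': from fail(15)=11 chase 'a': 11→0 ⇒ 7;  out={3}∪out(7)={3}
  fail(20) 'adaabc': from fail(19)=9 chase 'c': 9→1→0 ⇒ 0;  out={4}∪out(0)={4}

Scan:
pos 0 'b': at 1
pos 1 'b': at 1 (fail-walked)
pos 2 'b': at 1 (fail-walked)
pos 3 'e': at 2
pos 4 'a': at 7 (fail-walked)
pos 5 'd': at 8  → match P1@[4:5],P5@[5:5]
pos 6 'e': at 11 (fail-walked)
pos 7 'd': at 12  → match P5@[7:7]
pos 8 'b': at 13
pos 9 'c': at 14
pos 10 'e': at 15
pos 11 'a': at 16  → match P3@[6:11]
pos 12 'a': at 7 (fail-walked)
pos 13 'd': at 8  → match P1@[12:13],P5@[13:13]
pos 14 'a': at 17
pos 15 'd': at 8 (fail-walked)  → match P1@[14:15],P5@[15:15]
pos 16 'c': at 0 (fail-walked)
pos 17 'a': at 7
pos 18 'c': at 0 (fail-walked)
pos 19 'b': at 1
pos 20 'e': at 2
pos 21 'e': at 3
pos 22 'd': at 23 (fail-walked)  → match P5@[22:22]
pos 23 'c': at 24  → match P6@[20:23]
pos 24 'c': at 0 (fail-walked)
pos 25 'b': at 1
pos 26 'a': at 7 (fail-walked)
pos 27 'd': at 8  → match P1@[26:27],P5@[27:27]
pos 28 'a': at 17
pos 29 'a': at 18
pos 30 'b': at 19

Result: [[5,1],[5,5],[7,5],[11,3],[13,1],[13,5],[15,1],[15,5],[22,5],[23,6],[27,1],[27,5]]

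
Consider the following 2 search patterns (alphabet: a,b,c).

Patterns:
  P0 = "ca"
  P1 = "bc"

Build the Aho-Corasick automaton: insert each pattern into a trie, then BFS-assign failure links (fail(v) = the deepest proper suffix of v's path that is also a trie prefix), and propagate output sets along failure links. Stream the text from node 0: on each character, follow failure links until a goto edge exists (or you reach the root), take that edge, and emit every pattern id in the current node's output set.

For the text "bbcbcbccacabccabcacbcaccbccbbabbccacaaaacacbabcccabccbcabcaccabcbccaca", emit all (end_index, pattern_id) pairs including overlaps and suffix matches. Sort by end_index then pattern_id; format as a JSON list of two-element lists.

Build:
Trie nodes:
  n0 'ε': b→3 c→1
  n1 'c': a→2
  n2 'ca': ·  [P0 ends]
  n3 'b': c→4
  n4 'bc': ·  [P1 ends]

BFS fail/out derivation:
  fail(1) 'c': from fail(0)=0 chase 'c': 0 ⇒ 0;  out=∅∪out(0)=∅
  fail(3) 'b': from fail(0)=0 chase 'b': 0 ⇒ 0;  out=∅∪out(0)=∅
  fail(2) 'ca': from fail(1)=0 chase 'a': 0 ⇒ 0;  out={0}∪out(0)={0}
  fail(4) 'bc': from fail(3)=0 chase 'c': 0 ⇒ 1;  out={1}∪out(1)={1}

Run:
pos 0 'b': at 3
pos 1 'b': at 3 ·f
pos 2 'c': at 4  emit P1@[1:2]
pos 3 'b': at 3 ·f
pos 4 'c': at 4  emit P1@[3:4]
pos 5 'b': at 3 ·f
pos 6 'c': at 4  emit P1@[5:6]
pos 7 'c': at 1 ·f
pos 8 'a': at 2  emit P0@[7:8]
pos 9 'c': at 1 ·f
pos 10 'a': at 2  emit P0@[9:10]
pos 11 'b': at 3 ·f
pos 12 'c': at 4  emit P1@[11:12]
pos 13 'c': at 1 ·f
pos 14 'a': at 2  emit P0@[13:14]
pos 15 'b': at 3 ·f
pos 16 'c': at 4  emit P1@[15:16]
pos 17 'a': at 2 ·f  emit P0@[16:17]
pos 18 'c': at 1 ·f
pos 19 'b': at 3 ·f
pos 20 'c': at 4  emit P1@[19:20]
pos 21 'a': at 2 ·f  emit P0@[20:21]
pos 22 'c': at 1 ·f
pos 23 'c': at 1 ·f
pos 24 'b': at 3 ·f
pos 25 'c': at 4  emit P1@[24:25]
pos 26 'c': at 1 ·f
pos 27 'b': at 3 ·f
pos 28 'b': at 3 ·f
pos 29 'a': at 0 ·f
pos 30 'b': at 3
pos 31 'b': at 3 ·f
pos 32 'c': at 4  emit P1@[31:32]
pos 33 'c': at 1 ·f
pos 34 'a': at 2  emit P0@[33:34]
pos 35 'c': at 1 ·f
pos 36 'a': at 2  emit P0@[35:36]
pos 37 'a': at 0 ·f
pos 38 'a': at 0
pos 39 'a': at 0
pos 40 'c': at 1
pos 41 'a': at 2  emit P0@[40:41]
pos 42 'c': at 1 ·f
pos 43 'b': at 3 ·f
pos 44 'a': at 0 ·f
pos 45 'b': at 3
pos 46 'c': at 4  emit P1@[45:46]
pos 47 'c': at 1 ·f
pos 48 'c': at 1 ·f
pos 49 'a': at 2  emit P0@[48:49]
pos 50 'b': at 3 ·f
pos 51 'c': at 4  emit P1@[50:51]
pos 52 'c': at 1 ·f
pos 53 'b': at 3 ·f
pos 54 'c': at 4  emit P1@[53:54]
pos 55 'a': at 2 ·f  emit P0@[54:55]
pos 56 'b': at 3 ·f
pos 57 'c': at 4  emit P1@[56:57]
pos 58 'a': at 2 ·f  emit P0@[57:58]
pos 59 'c': at 1 ·f
pos 60 'c': at 1 ·f
pos 61 'a': at 2  emit P0@[60:61]
pos 62 'b': at 3 ·f
pos 63 'c': at 4  emit P1@[62:63]
pos 64 'b': at 3 ·f
pos 65 'c': at 4  emit P1@[64:65]
pos 66 'c': at 1 ·f
pos 67 'a': at 2  emit P0@[66:67]
pos 68 'c': at 1 ·f
pos 69 'a': at 2  emit P0@[68:69]

Matches: [[2,1],[4,1],[6,1],[8,0],[10,0],[12,1],[14,0],[16,1],[17,0],[20,1],[21,0],[25,1],[32,1],[34,0],[36,0],[41,0],[46,1],[49,0],[51,1],[54,1],[55,0],[57,1],[58,0],[61,0],[63,1],[65,1],[67,0],[69,0]]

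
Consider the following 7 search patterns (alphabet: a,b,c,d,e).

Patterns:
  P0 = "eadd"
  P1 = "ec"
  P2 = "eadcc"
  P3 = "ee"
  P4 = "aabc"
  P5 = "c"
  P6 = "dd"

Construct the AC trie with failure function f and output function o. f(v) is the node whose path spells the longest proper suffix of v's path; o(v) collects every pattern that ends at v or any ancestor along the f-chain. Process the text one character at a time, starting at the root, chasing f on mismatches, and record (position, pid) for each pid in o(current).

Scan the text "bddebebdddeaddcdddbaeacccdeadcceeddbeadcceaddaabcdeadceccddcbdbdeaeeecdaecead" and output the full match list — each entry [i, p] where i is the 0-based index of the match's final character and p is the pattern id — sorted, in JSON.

Build automaton:
Trie nodes:
  n0 'ε': a→9 c→13 d→14 e→1
  n1 'e': a→2 c→5 e→8
  n2 'ea': d→3
  n3 'ead': c→6 d→4
  n4 'eadd': ·  [P0 ends]
  n5 'ec': ·  [P1 ends]
  n6 'eadc': c→7
  n7 'eadcc': ·  [P2 ends]
  n8 'ee': ·  [P3 ends]
  n9 'a': a→10
  n10 'aa': b→11
  n11 'aab': c→12
  n12 'aabc': ·  [P4 ends]
  n13 'c': ·  [P5 ends]
  n14 'd': d→15
  n15 'dd': ·  [P6 ends]

Failure links (BFS by depth):
  n1('e'): parent n0 fail=0; on 'e' 0 → fail=0;  out ∅∪∅=∅
  n9('a'): parent n0 fail=0; on 'a' 0 → fail=0;  out ∅∪∅=∅
  n13('c'): parent n0 fail=0; on 'c' 0 → fail=0;  out {5}∪∅={5}
  n14('d'): parent n0 fail=0; on 'd' 0 → fail=0;  out ∅∪∅=∅
  n2('ea'): parent n1 fail=0; on 'a' 0 → fail=9;  out ∅∪∅=∅
  n5('ec'): parent n1 fail=0; on 'c' 0 → fail=13;  out {1}∪{5}={1,5}
  n8('ee'): parent n1 fail=0; on 'e' 0 → fail=1;  out {3}∪∅={3}
  n10('aa'): parent n9 fail=0; on 'a' 0 → fail=9;  out ∅∪∅=∅
  n15('dd'): parent n14 fail=0; on 'd' 0 → fail=14;  out {6}∪∅={6}
  n3('ead'): parent n2 fail=9; on 'd' 9→0 → fail=14;  out ∅∪∅=∅
  n11('aab'): parent n10 fail=9; on 'b' 9→0 → fail=0;  out ∅∪∅=∅
  n4('eadd'): parent n3 fail=14; on 'd' 14 → fail=15;  out {0}∪{6}={0,6}
  n6('eadc'): parent n3 fail=14; on 'c' 14→0 → fail=13;  out ∅∪{5}={5}
  n12('aabc'): parent n11 fail=0; on 'c' 0 → fail=13;  out {4}∪{5}={4,5}
  n7('eadcc'): parent n6 fail=13; on 'c' 13→0 → fail=13;  out {2}∪{5}={2,5}

Text stream:
pos 0 'b': at 0
pos 1 'd': at 14
pos 2 'd': at 15  ** P6@[1:2]
pos 3 'e': at 1 ·f
pos 4 'b': at 0 ·f
pos 5 'e': at 1
pos 6 'b': at 0 ·f
pos 7 'd': at 14
pos 8 'd': at 15  ** P6@[7:8]
pos 9 'd': at 15 ·f  ** P6@[8:9]
pos 10 'e': at 1 ·f
pos 11 'a': at 2
pos 12 'd': at 3
pos 13 'd': at 4  ** P0@[10:13],P6@[12:13]
pos 14 'c': at 13 ·f  ** P5@[14:14]
pos 15 'd': at 14 ·f
pos 16 'd': at 15  ** P6@[15:16]
pos 17 'd': at 15 ·f  ** P6@[16:17]
pos 18 'b': at 0 ·f
pos 19 'a': at 9
pos 20 'e': at 1 ·f
pos 21 'a': at 2
pos 22 'c': at 13 ·f  ** P5@[22:22]
pos 23 'c': at 13 ·f  ** P5@[23:23]
pos 24 'c': at 13 ·f  ** P5@[24:24]
pos 25 'd': at 14 ·f
pos 26 'e': at 1 ·f
pos 27 'a': at 2
pos 28 'd': at 3
pos 29 'c': at 6  ** P5@[29:29]
pos 30 'c': at 7  ** P2@[26:30],P5@[30:30]
pos 31 'e': at 1 ·f
pos 32 'e': at 8  ** P3@[31:32]
pos 33 'd': at 14 ·f
pos 34 'd': at 15  ** P6@[33:34]
pos 35 'b': at 0 ·f
pos 36 'e': at 1
pos 37 'a': at 2
pos 38 'd': at 3
pos 39 'c': at 6  ** P5@[39:39]
pos 40 'c': at 7  ** P2@[36:40],P5@[40:40]
pos 41 'e': at 1 ·f
pos 42 'a': at 2
pos 43 'd': at 3
pos 44 'd': at 4  ** P0@[41:44],P6@[43:44]
pos 45 'a': at 9 ·f
pos 46 'a': at 10
pos 47 'b': at 11
pos 48 'c': at 12  ** P4@[45:48],P5@[48:48]
pos 49 'd': at 14 ·f
pos 50 'e': at 1 ·f
pos 51 'a': at 2
pos 52 'd': at 3
pos 53 'c': at 6  ** P5@[53:53]
pos 54 'e': at 1 ·f
pos 55 'c': at 5  ** P1@[54:55],P5@[55:55]
pos 56 'c': at 13 ·f  ** P5@[56:56]
pos 57 'd': at 14 ·f
pos 58 'd': at 15  ** P6@[57:58]
pos 59 'c': at 13 ·f  ** P5@[59:59]
pos 60 'b': at 0 ·f
pos 61 'd': at 14
pos 62 'b': at 0 ·f
pos 63 'd': at 14
pos 64 'e': at 1 ·f
pos 65 'a': at 2
pos 66 'e': at 1 ·f
pos 67 'e': at 8  ** P3@[66:67]
pos 68 'e': at 8 ·f  ** P3@[67:68]
pos 69 'c': at 5 ·f  ** P1@[68:69],P5@[69:69]
pos 70 'd': at 14 ·f
pos 71 'a': at 9 ·f
pos 72 'e': at 1 ·f
pos 73 'c': at 5  ** P1@[72:73],P5@[73:73]
pos 74 'e': at 1 ·f
pos 75 'a': at 2
pos 76 'd': at 3

All matches (sorted): [[2,6],[8,6],[9,6],[13,0],[13,6],[14,5],[16,6],[17,6],[22,5],[23,5],[24,5],[29,5],[30,2],[30,5],[32,3],[34,6],[39,5],[40,2],[40,5],[44,0],[44,6],[48,4],[48,5],[53,5],[55,1],[55,5],[56,5],[58,6],[59,5],[67,3],[68,3],[69,1],[69,5],[73,1],[73,5]]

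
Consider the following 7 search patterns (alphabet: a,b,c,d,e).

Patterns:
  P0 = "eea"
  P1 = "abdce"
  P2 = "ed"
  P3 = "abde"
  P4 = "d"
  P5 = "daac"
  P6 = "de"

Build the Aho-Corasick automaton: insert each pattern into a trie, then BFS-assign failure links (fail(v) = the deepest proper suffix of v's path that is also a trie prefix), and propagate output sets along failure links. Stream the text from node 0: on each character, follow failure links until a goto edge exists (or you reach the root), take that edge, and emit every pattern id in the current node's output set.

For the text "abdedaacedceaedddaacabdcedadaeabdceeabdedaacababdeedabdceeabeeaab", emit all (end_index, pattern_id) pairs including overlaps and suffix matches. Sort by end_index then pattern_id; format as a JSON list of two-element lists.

Build:
Trie nodes:
  0='ε' goto a→4 d→11 e→1
  1='e' goto d→9 e→2
  2='ee' goto a→3
  3='eea' goto ·  ←P0
  4='a' goto b→5
  5='ab' goto d→6
  6='abd' goto c→7 e→10
  7='abdc' goto e→8
  8='abdce' goto ·  ←P1
  9='ed' goto ·  ←P2
  10='abde' goto ·  ←P3
  11='d' goto a→12 e→15  ←P4
  12='da' goto a→13
  13='daa' goto c→14
  14='daac' goto ·  ←P5
  15='de' goto ·  ←P6

BFS fail/out derivation:
  n1('e'): parent n0 fail=0; on 'e' 0 → fail=0;  out ∅∪∅=∅
  n4('a'): parent n0 fail=0; on 'a' 0 → fail=0;  out ∅∪∅=∅
  n11('d'): parent n0 fail=0; on 'd' 0 → fail=0;  out {4}∪∅={4}
  n2('ee'): parent n1 fail=0; on 'e' 0 → fail=1;  out ∅∪∅=∅
  n5('ab'): parent n4 fail=0; on 'b' 0 → fail=0;  out ∅∪∅=∅
  n9('ed'): parent n1 fail=0; on 'd' 0 → fail=11;  out {2}∪{4}={2,4}
  n12('da'): parent n11 fail=0; on 'a' 0 → fail=4;  out ∅∪∅=∅
  n15('de'): parent n11 fail=0; on 'e' 0 → fail=1;  out {6}∪∅={6}
  n3('eea'): parent n2 fail=1; on 'a' 1→0 → fail=4;  out {0}∪∅={0}
  n6('abd'): parent n5 fail=0; on 'd' 0 → fail=11;  out ∅∪{4}={4}
  n13('daa'): parent n12 fail=4; on 'a' 4→0 → fail=4;  out ∅∪∅=∅
  n7('abdc'): parent n6 fail=11; on 'c' 11→0 → fail=0;  out ∅∪∅=∅
  n10('abde'): parent n6 fail=11; on 'e' 11 → fail=15;  out {3}∪{6}={3,6}
  n14('daac'): parent n13 fail=4; on 'c' 4→0 → fail=0;  out {5}∪∅={5}
  n8('abdce'): parent n7 fail=0; on 'e' 0 → fail=1;  out {1}∪∅={1}

Run:
pos 0 'a': at 4
pos 1 'b': at 5
pos 2 'd': at 6  ** P4@[2:2]
pos 3 'e': at 10  ** P3@[0:3],P6@[2:3]
pos 4 'd': at 9 (via fail)  ** P2@[3:4],P4@[4:4]
pos 5 'a': at 12 (via fail)
pos 6 'a': at 13
pos 7 'c': at 14  ** P5@[4:7]
pos 8 'e': at 1 (via fail)
pos 9 'd': at 9  ** P2@[8:9],P4@[9:9]
pos 10 'c': at 0 (via fail)
pos 11 'e': at 1
pos 12 'a': at 4 (via fail)
pos 13 'e': at 1 (via fail)
pos 14 'd': at 9  ** P2@[13:14],P4@[14:14]
pos 15 'd': at 11 (via fail)  ** P4@[15:15]
pos 16 'd': at 11 (via fail)  ** P4@[16:16]
pos 17 'a': at 12
pos 18 'a': at 13
pos 19 'c': at 14  ** P5@[16:19]
pos 20 'a': at 4 (via fail)
pos 21 'b': at 5
pos 22 'd': at 6  ** P4@[22:22]
pos 23 'c': at 7
pos 24 'e': at 8  ** P1@[20:24]
pos 25 'd': at 9 (via fail)  ** P2@[24:25],P4@[25:25]
pos 26 'a': at 12 (via fail)
pos 27 'd': at 11 (via fail)  ** P4@[27:27]
pos 28 'a': at 12
pos 29 'e': at 1 (via fail)
pos 30 'a': at 4 (via fail)
pos 31 'b': at 5
pos 32 'd': at 6  ** P4@[32:32]
pos 33 'c': at 7
pos 34 'e': at 8  ** P1@[30:34]
pos 35 'e': at 2 (via fail)
pos 36 'a': at 3  ** P0@[34:36]
pos 37 'b': at 5 (via fail)
pos 38 'd': at 6  ** P4@[38:38]
pos 39 'e': at 10  ** P3@[36:39],P6@[38:39]
pos 40 'd': at 9 (via fail)  ** P2@[39:40],P4@[40:40]
pos 41 'a': at 12 (via fail)
pos 42 'a': at 13
pos 43 'c': at 14  ** P5@[40:43]
pos 44 'a': at 4 (via fail)
pos 45 'b': at 5
pos 46 'a': at 4 (via fail)
pos 47 'b': at 5
pos 48 'd': at 6  ** P4@[48:48]
pos 49 'e': at 10  ** P3@[46:49],P6@[48:49]
pos 50 'e': at 2 (via fail)
pos 51 'd': at 9 (via fail)  ** P2@[50:51],P4@[51:51]
pos 52 'a': at 12 (via fail)
pos 53 'b': at 5 (via fail)
pos 54 'd': at 6  ** P4@[54:54]
pos 55 'c': at 7
pos 56 'e': at 8  ** P1@[52:56]
pos 57 'e': at 2 (via fail)
pos 58 'a': at 3  ** P0@[56:58]
pos 59 'b': at 5 (via fail)
pos 60 'e': at 1 (via fail)
pos 61 'e': at 2
pos 62 'a': at 3  ** P0@[60:62]
pos 63 'a': at 4 (via fail)
pos 64 'b': at 5

All matches (sorted): [[2,4],[3,3],[3,6],[4,2],[4,4],[7,5],[9,2],[9,4],[14,2],[14,4],[15,4],[16,4],[19,5],[22,4],[24,1],[25,2],[25,4],[27,4],[32,4],[34,1],[36,0],[38,4],[39,3],[39,6],[40,2],[40,4],[43,5],[48,4],[49,3],[49,6],[51,2],[51,4],[54,4],[56,1],[58,0],[62,0]]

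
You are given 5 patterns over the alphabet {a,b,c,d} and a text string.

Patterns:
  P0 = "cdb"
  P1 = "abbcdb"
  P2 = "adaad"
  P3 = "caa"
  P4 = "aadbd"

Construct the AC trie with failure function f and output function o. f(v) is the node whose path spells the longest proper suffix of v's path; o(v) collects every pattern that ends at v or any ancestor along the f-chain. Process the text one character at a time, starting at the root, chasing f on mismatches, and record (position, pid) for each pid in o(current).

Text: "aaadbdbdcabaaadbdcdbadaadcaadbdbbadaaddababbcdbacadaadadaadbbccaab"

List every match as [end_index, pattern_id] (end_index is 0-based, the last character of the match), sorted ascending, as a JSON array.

Build:
Trie (insert patterns):
  0='ε' goto a→4 c→1
  1='c' goto a→14 d→2
  2='cd' goto b→3
  3='cdb' goto ·  [P0 ends]
  4='a' goto a→16 b→5 d→10
  5='ab' goto b→6
  6='abb' goto c→7
  7='abbc' goto d→8
  8='abbcd' goto b→9
  9='abbcdb' goto ·  [P1 ends]
  10='ad' goto a→11
  11='ada' goto a→12
  12='adaa' goto d→13
  13='adaad' goto ·  [P2 ends]
  14='ca' goto a→15
  15='caa' goto ·  [P3 ends]
  16='aa' goto d→17
  17='aad' goto b→18
  18='aadb' goto d→19
  19='aadbd' goto ·  [P4 ends]

Failure links (BFS by depth):
  fail(1) 'c': from fail(0)=0 chase 'c': 0 ⇒ 0;  out=∅∪out(0)=∅
  fail(4) 'a': from fail(0)=0 chase 'a': 0 ⇒ 0;  out=∅∪out(0)=∅
  fail(2) 'cd': from fail(1)=0 chase 'd': 0 ⇒ 0;  out=∅∪out(0)=∅
  fail(5) 'ab': from fail(4)=0 chase 'b': 0 ⇒ 0;  out=∅∪out(0)=∅
  fail(10) 'ad': from fail(4)=0 chase 'd': 0 ⇒ 0;  out=∅∪out(0)=∅
  fail(14) 'ca': from fail(1)=0 chase 'a': 0 ⇒ 4;  out=∅∪out(4)=∅
  fail(16) 'aa': from fail(4)=0 chase 'a': 0 ⇒ 4;  out=∅∪out(4)=∅
  fail(3) 'cdb': from fail(2)=0 chase 'b': 0 ⇒ 0;  out={0}∪out(0)={0}
  fail(6) 'abb': from fail(5)=0 chase 'b': 0 ⇒ 0;  out=∅∪out(0)=∅
  fail(11) 'ada': from fail(10)=0 chase 'a': 0 ⇒ 4;  out=∅∪out(4)=∅
  fail(15) 'caa': from fail(14)=4 chase 'a': 4 ⇒ 16;  out={3}∪out(16)={3}
  fail(17) 'aad': from fail(16)=4 chase 'd': 4 ⇒ 10;  out=∅∪out(10)=∅
  fail(7) 'abbc': from fail(6)=0 chase 'c': 0 ⇒ 1;  out=∅∪out(1)=∅
  fail(12) 'adaa': from fail(11)=4 chase 'a': 4 ⇒ 16;  out=∅∪out(16)=∅
  fail(18) 'aadb': from fail(17)=10 chase 'b': 10→0 ⇒ 0;  out=∅∪out(0)=∅
  fail(8) 'abbcd': from fail(7)=1 chase 'd': 1 ⇒ 2;  out=∅∪out(2)=∅
  fail(13) 'adaad': from fail(12)=16 chase 'd': 16 ⇒ 17;  out={2}∪out(17)={2}
  fail(19) 'aadbd': from fail(18)=0 chase 'd': 0 ⇒ 0;  out={4}∪out(0)={4}
  fail(9) 'abbcdb': from fail(8)=2 chase 'b': 2 ⇒ 3;  out={1}∪out(3)={0,1}

Text stream:
[0] read 'a'  n0⇒n4
[1] read 'a'  n4⇒n16
[2] read 'a'  n16⇒n16 (fail-walked)
[3] read 'd'  n16⇒n17
[4] read 'b'  n17⇒n18
[5] read 'd'  n18⇒n19  → match P4@[1:5]
[6] read 'b'  n19⇒n0 (fail-walked)
[7] read 'd'  n0⇒n0
[8] read 'c'  n0⇒n1
[9] read 'a'  n1⇒n14
[10] read 'b'  n14⇒n5 (fail-walked)
[11] read 'a'  n5⇒n4 (fail-walked)
[12] read 'a'  n4⇒n16
[13] read 'a'  n16⇒n16 (fail-walked)
[14] read 'd'  n16⇒n17
[15] read 'b'  n17⇒n18
[16] read 'd'  n18⇒n19  → match P4@[12:16]
[17] read 'c'  n19⇒n1 (fail-walked)
[18] read 'd'  n1⇒n2
[19] read 'b'  n2⇒n3  → match P0@[17:19]
[20] read 'a'  n3⇒n4 (fail-walked)
[21] read 'd'  n4⇒n10
[22] read 'a'  n10⇒n11
[23] read 'a'  n11⇒n12
[24] read 'd'  n12⇒n13  → match P2@[20:24]
[25] read 'c'  n13⇒n1 (fail-walked)
[26] read 'a'  n1⇒n14
[27] read 'a'  n14⇒n15  → match P3@[25:27]
[28] read 'd'  n15⇒n17 (fail-walked)
[29] read 'b'  n17⇒n18
[30] read 'd'  n18⇒n19  → match P4@[26:30]
[31] read 'b'  n19⇒n0 (fail-walked)
[32] read 'b'  n0⇒n0
[33] read 'a'  n0⇒n4
[34] read 'd'  n4⇒n10
[35] read 'a'  n10⇒n11
[36] read 'a'  n11⇒n12
[37] read 'd'  n12⇒n13  → match P2@[33:37]
[38] read 'd'  n13⇒n0 (fail-walked)
[39] read 'a'  n0⇒n4
[40] read 'b'  n4⇒n5
[41] read 'a'  n5⇒n4 (fail-walked)
[42] read 'b'  n4⇒n5
[43] read 'b'  n5⇒n6
[44] read 'c'  n6⇒n7
[45] read 'd'  n7⇒n8
[46] read 'b'  n8⇒n9  → match P0@[44:46],P1@[41:46]
[47] read 'a'  n9⇒n4 (fail-walked)
[48] read 'c'  n4⇒n1 (fail-walked)
[49] read 'a'  n1⇒n14
[50] read 'd'  n14⇒n10 (fail-walked)
[51] read 'a'  n10⇒n11
[52] read 'a'  n11⇒n12
[53] read 'd'  n12⇒n13  → match P2@[49:53]
[54] read 'a'  n13⇒n11 (fail-walked)
[55] read 'd'  n11⇒n10 (fail-walked)
[56] read 'a'  n10⇒n11
[57] read 'a'  n11⇒n12
[58] read 'd'  n12⇒n13  → match P2@[54:58]
[59] read 'b'  n13⇒n18 (fail-walked)
[60] read 'b'  n18⇒n0 (fail-walked)
[61] read 'c'  n0⇒n1
[62] read 'c'  n1⇒n1 (fail-walked)
[63] read 'a'  n1⇒n14
[64] read 'a'  n14⇒n15  → match P3@[62:64]
[65] read 'b'  n15⇒n5 (fail-walked)

Result: [[5,4],[16,4],[19,0],[24,2],[27,3],[30,4],[37,2],[46,0],[46,1],[53,2],[58,2],[64,3]]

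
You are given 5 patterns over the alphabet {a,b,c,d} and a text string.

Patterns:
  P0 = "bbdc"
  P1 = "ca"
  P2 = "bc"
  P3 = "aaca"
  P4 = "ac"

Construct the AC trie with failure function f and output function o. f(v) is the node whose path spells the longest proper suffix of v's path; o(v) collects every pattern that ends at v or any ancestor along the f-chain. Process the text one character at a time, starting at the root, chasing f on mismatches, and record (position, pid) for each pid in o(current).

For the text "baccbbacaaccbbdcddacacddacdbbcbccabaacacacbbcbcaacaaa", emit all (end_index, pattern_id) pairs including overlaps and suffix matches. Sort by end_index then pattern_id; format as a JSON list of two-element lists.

Build automaton:
Trie (insert patterns):
  0='ε' goto a→8 b→1 c→5
  1='b' goto b→2 c→7
  2='bb' goto d→3
  3='bbd' goto c→4
  4='bbdc' goto ·  ←P0
  5='c' goto a→6
  6='ca' goto ·  ←P1
  7='bc' goto ·  ←P2
  8='a' goto a→9 c→12
  9='aa' goto c→10
  10='aac' goto a→11
  11='aaca' goto ·  ←P3
  12='ac' goto ·  ←P4

BFS fail/out derivation:
  n1('b'): parent n0 fail=0; on 'b' 0 → fail=0;  out ∅∪∅=∅
  n5('c'): parent n0 fail=0; on 'c' 0 → fail=0;  out ∅∪∅=∅
  n8('a'): parent n0 fail=0; on 'a' 0 → fail=0;  out ∅∪∅=∅
  n2('bb'): parent n1 fail=0; on 'b' 0 → fail=1;  out ∅∪∅=∅
  n6('ca'): parent n5 fail=0; on 'a' 0 → fail=8;  out {1}∪∅={1}
  n7('bc'): parent n1 fail=0; on 'c' 0 → fail=5;  out {2}∪∅={2}
  n9('aa'): parent n8 fail=0; on 'a' 0 → fail=8;  out ∅∪∅=∅
  n12('ac'): parent n8 fail=0; on 'c' 0 → fail=5;  out {4}∪∅={4}
  n3('bbd'): parent n2 fail=1; on 'd' 1→0 → fail=0;  out ∅∪∅=∅
  n10('aac'): parent n9 fail=8; on 'c' 8 → fail=12;  out ∅∪{4}={4}
  n4('bbdc'): parent n3 fail=0; on 'c' 0 → fail=5;  out {0}∪∅={0}
  n11('aaca'): parent n10 fail=12; on 'a' 12→5 → fail=6;  out {3}∪{1}={1,3}

Text stream:
[0] read 'b'  n0⇒n1
[1] read 'a'  n1⇒n8 ·f
[2] read 'c'  n8⇒n12  ** P4@[1:2]
[3] read 'c'  n12⇒n5 ·f
[4] read 'b'  n5⇒n1 ·f
[5] read 'b'  n1⇒n2
[6] read 'a'  n2⇒n8 ·f
[7] read 'c'  n8⇒n12  ** P4@[6:7]
[8] read 'a'  n12⇒n6 ·f  ** P1@[7:8]
[9] read 'a'  n6⇒n9 ·f
[10] read 'c'  n9⇒n10  ** P4@[9:10]
[11] read 'c'  n10⇒n5 ·f
[12] read 'b'  n5⇒n1 ·f
[13] read 'b'  n1⇒n2
[14] read 'd'  n2⇒n3
[15] read 'c'  n3⇒n4  ** P0@[12:15]
[16] read 'd'  n4⇒n0 ·f
[17] read 'd'  n0⇒n0
[18] read 'a'  n0⇒n8
[19] read 'c'  n8⇒n12  ** P4@[18:19]
[20] read 'a'  n12⇒n6 ·f  ** P1@[19:20]
[21] read 'c'  n6⇒n12 ·f  ** P4@[20:21]
[22] read 'd'  n12⇒n0 ·f
[23] read 'd'  n0⇒n0
[24] read 'a'  n0⇒n8
[25] read 'c'  n8⇒n12  ** P4@[24:25]
[26] read 'd'  n12⇒n0 ·f
[27] read 'b'  n0⇒n1
[28] read 'b'  n1⇒n2
[29] read 'c'  n2⇒n7 ·f  ** P2@[28:29]
[30] read 'b'  n7⇒n1 ·f
[31] read 'c'  n1⇒n7  ** P2@[30:31]
[32] read 'c'  n7⇒n5 ·f
[33] read 'a'  n5⇒n6  ** P1@[32:33]
[34] read 'b'  n6⇒n1 ·f
[35] read 'a'  n1⇒n8 ·f
[36] read 'a'  n8⇒n9
[37] read 'c'  n9⇒n10  ** P4@[36:37]
[38] read 'a'  n10⇒n11  ** P1@[37:38],P3@[35:38]
[39] read 'c'  n11⇒n12 ·f  ** P4@[38:39]
[40] read 'a'  n12⇒n6 ·f  ** P1@[39:40]
[41] read 'c'  n6⇒n12 ·f  ** P4@[40:41]
[42] read 'b'  n12⇒n1 ·f
[43] read 'b'  n1⇒n2
[44] read 'c'  n2⇒n7 ·f  ** P2@[43:44]
[45] read 'b'  n7⇒n1 ·f
[46] read 'c'  n1⇒n7  ** P2@[45:46]
[47] read 'a'  n7⇒n6 ·f  ** P1@[46:47]
[48] read 'a'  n6⇒n9 ·f
[49] read 'c'  n9⇒n10  ** P4@[48:49]
[50] read 'a'  n10⇒n11  ** P1@[49:50],P3@[47:50]
[51] read 'a'  n11⇒n9 ·f
[52] read 'a'  n9⇒n9 ·f

All matches (sorted): [[2,4],[7,4],[8,1],[10,4],[15,0],[19,4],[20,1],[21,4],[25,4],[29,2],[31,2],[33,1],[37,4],[38,1],[38,3],[39,4],[40,1],[41,4],[44,2],[46,2],[47,1],[49,4],[50,1],[50,3]]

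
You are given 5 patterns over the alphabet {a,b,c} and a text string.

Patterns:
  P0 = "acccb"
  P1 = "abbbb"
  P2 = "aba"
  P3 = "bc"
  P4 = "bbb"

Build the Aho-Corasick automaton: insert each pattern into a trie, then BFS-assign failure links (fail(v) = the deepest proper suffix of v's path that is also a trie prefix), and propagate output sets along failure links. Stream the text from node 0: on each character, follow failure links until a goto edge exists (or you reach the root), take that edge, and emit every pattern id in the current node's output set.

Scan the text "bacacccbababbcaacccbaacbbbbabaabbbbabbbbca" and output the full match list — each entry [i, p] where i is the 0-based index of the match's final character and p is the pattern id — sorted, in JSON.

Construct AC machine:
Trie nodes:
  n0 'ε': a→1 b→11
  n1 'a': b→6 c→2
  n2 'ac': c→3
  n3 'acc': c→4
  n4 'accc': b→5
  n5 'acccb': ·  ←P0
  n6 'ab': a→10 b→7
  n7 'abb': b→8
  n8 'abbb': b→9
  n9 'abbbb': ·  ←P1
  n10 'aba': ·  ←P2
  n11 'b': b→13 c→12
  n12 'bc': ·  ←P3
  n13 'bb': b→14
  n14 'bbb': ·  ←P4

BFS fail/out derivation:
  n1('a'): parent n0 fail=0; on 'a' 0 → fail=0;  out ∅∪∅=∅
  n11('b'): parent n0 fail=0; on 'b' 0 → fail=0;  out ∅∪∅=∅
  n2('ac'): parent n1 fail=0; on 'c' 0 → fail=0;  out ∅∪∅=∅
  n6('ab'): parent n1 fail=0; on 'b' 0 → fail=11;  out ∅∪∅=∅
  n12('bc'): parent n11 fail=0; on 'c' 0 → fail=0;  out {3}∪∅={3}
  n13('bb'): parent n11 fail=0; on 'b' 0 → fail=11;  out ∅∪∅=∅
  n3('acc'): parent n2 fail=0; on 'c' 0 → fail=0;  out ∅∪∅=∅
  n7('abb'): parent n6 fail=11; on 'b' 11 → fail=13;  out ∅∪∅=∅
  n10('aba'): parent n6 fail=11; on 'a' 11→0 → fail=1;  out {2}∪∅={2}
  n14('bbb'): parent n13 fail=11; on 'b' 11 → fail=13;  out {4}∪∅={4}
  n4('accc'): parent n3 fail=0; on 'c' 0 → fail=0;  out ∅∪∅=∅
  n8('abbb'): parent n7 fail=13; on 'b' 13 → fail=14;  out ∅∪{4}={4}
  n5('acccb'): parent n4 fail=0; on 'b' 0 → fail=11;  out {0}∪∅={0}
  n9('abbbb'): parent n8 fail=14; on 'b' 14→13 → fail=14;  out {1}∪{4}={1,4}

Run:
pos 0 'b': at 11
pos 1 'a': at 1 (fail-walked)
pos 2 'c': at 2
pos 3 'a': at 1 (fail-walked)
pos 4 'c': at 2
pos 5 'c': at 3
pos 6 'c': at 4
pos 7 'b': at 5  ** P0@[3:7]
pos 8 'a': at 1 (fail-walked)
pos 9 'b': at 6
pos 10 'a': at 10  ** P2@[8:10]
pos 11 'b': at 6 (fail-walked)
pos 12 'b': at 7
pos 13 'c': at 12 (fail-walked)  ** P3@[12:13]
pos 14 'a': at 1 (fail-walked)
pos 15 'a': at 1 (fail-walked)
pos 16 'c': at 2
pos 17 'c': at 3
pos 18 'c': at 4
pos 19 'b': at 5  ** P0@[15:19]
pos 20 'a': at 1 (fail-walked)
pos 21 'a': at 1 (fail-walked)
pos 22 'c': at 2
pos 23 'b': at 11 (fail-walked)
pos 24 'b': at 13
pos 25 'b': at 14  ** P4@[23:25]
pos 26 'b': at 14 (fail-walked)  ** P4@[24:26]
pos 27 'a': at 1 (fail-walked)
pos 28 'b': at 6
pos 29 'a': at 10  ** P2@[27:29]
pos 30 'a': at 1 (fail-walked)
pos 31 'b': at 6
pos 32 'b': at 7
pos 33 'b': at 8  ** P4@[31:33]
pos 34 'b': at 9  ** P1@[30:34],P4@[32:34]
pos 35 'a': at 1 (fail-walked)
pos 36 'b': at 6
pos 37 'b': at 7
pos 38 'b': at 8  ** P4@[36:38]
pos 39 'b': at 9  ** P1@[35:39],P4@[37:39]
pos 40 'c': at 12 (fail-walked)  ** P3@[39:40]
pos 41 'a': at 1 (fail-walked)

Matches: [[7,0],[10,2],[13,3],[19,0],[25,4],[26,4],[29,2],[33,4],[34,1],[34,4],[38,4],[39,1],[39,4],[40,3]]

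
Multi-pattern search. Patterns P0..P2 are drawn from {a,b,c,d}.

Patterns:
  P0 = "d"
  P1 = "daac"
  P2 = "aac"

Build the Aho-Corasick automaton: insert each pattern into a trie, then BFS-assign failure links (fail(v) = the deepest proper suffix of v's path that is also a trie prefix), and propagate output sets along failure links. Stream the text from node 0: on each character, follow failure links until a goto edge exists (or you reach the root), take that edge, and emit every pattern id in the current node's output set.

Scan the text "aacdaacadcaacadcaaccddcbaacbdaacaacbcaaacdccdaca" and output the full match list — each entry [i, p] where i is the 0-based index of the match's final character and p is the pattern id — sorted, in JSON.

Build automaton:
Trie (insert patterns):
  n0 'ε': a→5 d→1
  n1 'd': a→2  ←P0
  n2 'da': a→3
  n3 'daa': c→4
  n4 'daac': ·  ←P1
  n5 'a': a→6
  n6 'aa': c→7
  n7 'aac': ·  ←P2

BFS fail/out derivation:
  n1('d'): parent n0 fail=0; on 'd' 0 → fail=0;  out {0}∪∅={0}
  n5('a'): parent n0 fail=0; on 'a' 0 → fail=0;  out ∅∪∅=∅
  n2('da'): parent n1 fail=0; on 'a' 0 → fail=5;  out ∅∪∅=∅
  n6('aa'): parent n5 fail=0; on 'a' 0 → fail=5;  out ∅∪∅=∅
  n3('daa'): parent n2 fail=5; on 'a' 5 → fail=6;  out ∅∪∅=∅
  n7('aac'): parent n6 fail=5; on 'c' 5→0 → fail=0;  out {2}∪∅={2}
  n4('daac'): parent n3 fail=6; on 'c' 6 → fail=7;  out {1}∪{2}={1,2}

Scan:
i=0 'a': node 0→5
i=1 'a': node 5→6
i=2 'c': node 6→7  → match P2@[0:2]
i=3 'd': node 7→1 (via fail)  → match P0@[3:3]
i=4 'a': node 1→2
i=5 'a': node 2→3
i=6 'c': node 3→4  → match P1@[3:6],P2@[4:6]
i=7 'a': node 4→5 (via fail)
i=8 'd': node 5→1 (via fail)  → match P0@[8:8]
i=9 'c': node 1→0 (via fail)
i=10 'a': node 0→5
i=11 'a': node 5→6
i=12 'c': node 6→7  → match P2@[10:12]
i=13 'a': node 7→5 (via fail)
i=14 'd': node 5→1 (via fail)  → match P0@[14:14]
i=15 'c': node 1→0 (via fail)
i=16 'a': node 0→5
i=17 'a': node 5→6
i=18 'c': node 6→7  → match P2@[16:18]
i=19 'c': node 7→0 (via fail)
i=20 'd': node 0→1  → match P0@[20:20]
i=21 'd': node 1→1 (via fail)  → match P0@[21:21]
i=22 'c': node 1→0 (via fail)
i=23 'b': node 0→0
i=24 'a': node 0→5
i=25 'a': node 5→6
i=26 'c': node 6→7  → match P2@[24:26]
i=27 'b': node 7→0 (via fail)
i=28 'd': node 0→1  → match P0@[28:28]
i=29 'a': node 1→2
i=30 'a': node 2→3
i=31 'c': node 3→4  → match P1@[28:31],P2@[29:31]
i=32 'a': node 4→5 (via fail)
i=33 'a': node 5→6
i=34 'c': node 6→7  → match P2@[32:34]
i=35 'b': node 7→0 (via fail)
i=36 'c': node 0→0
i=37 'a': node 0→5
i=38 'a': node 5→6
i=39 'a': node 6→6 (via fail)
i=40 'c': node 6→7  → match P2@[38:40]
i=41 'd': node 7→1 (via fail)  → match P0@[41:41]
i=42 'c': node 1→0 (via fail)
i=43 'c': node 0→0
i=44 'd': node 0→1  → match P0@[44:44]
i=45 'a': node 1→2
i=46 'c': node 2→0 (via fail)
i=47 'a': node 0→5

Result: [[2,2],[3,0],[6,1],[6,2],[8,0],[12,2],[14,0],[18,2],[20,0],[21,0],[26,2],[28,0],[31,1],[31,2],[34,2],[40,2],[41,0],[44,0]]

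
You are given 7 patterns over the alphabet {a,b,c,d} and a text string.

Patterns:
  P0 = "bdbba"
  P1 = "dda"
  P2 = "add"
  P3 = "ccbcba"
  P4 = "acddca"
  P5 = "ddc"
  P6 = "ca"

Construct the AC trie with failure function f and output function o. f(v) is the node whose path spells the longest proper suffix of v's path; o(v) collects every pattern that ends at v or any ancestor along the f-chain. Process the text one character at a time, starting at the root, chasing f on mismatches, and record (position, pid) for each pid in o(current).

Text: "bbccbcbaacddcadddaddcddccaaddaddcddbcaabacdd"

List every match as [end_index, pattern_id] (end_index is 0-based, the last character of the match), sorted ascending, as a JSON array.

Construct AC machine:
Trie (insert patterns):
  n0 'ε': a→9 b→1 c→12 d→6
  n1 'b': d→2
  n2 'bd': b→3
  n3 'bdb': b→4
  n4 'bdbb': a→5
  n5 'bdbba': ·  ←P0
  n6 'd': d→7
  n7 'dd': a→8 c→23
  n8 'dda': ·  ←P1
  n9 'a': c→18 d→10
  n10 'ad': d→11
  n11 'add': ·  ←P2
  n12 'c': a→24 c→13
  n13 'cc': b→14
  n14 'ccb': c→15
  n15 'ccbc': b→16
  n16 'ccbcb': a→17
  n17 'ccbcba': ·  ←P3
  n18 'ac': d→19
  n19 'acd': d→20
  n20 'acdd': c→21
  n21 'acddc': a→22
  n22 'acddca': ·  ←P4
  n23 'ddc': ·  ←P5
  n24 'ca': ·  ←P6

BFS fail/out derivation:
  n1('b'): parent n0 fail=0; on 'b' 0 → fail=0;  out ∅∪∅=∅
  n6('d'): parent n0 fail=0; on 'd' 0 → fail=0;  out ∅∪∅=∅
  n9('a'): parent n0 fail=0; on 'a' 0 → fail=0;  out ∅∪∅=∅
  n12('c'): parent n0 fail=0; on 'c' 0 → fail=0;  out ∅∪∅=∅
  n2('bd'): parent n1 fail=0; on 'd' 0 → fail=6;  out ∅∪∅=∅
  n7('dd'): parent n6 fail=0; on 'd' 0 → fail=6;  out ∅∪∅=∅
  n10('ad'): parent n9 fail=0; on 'd' 0 → fail=6;  out ∅∪∅=∅
  n13('cc'): parent n12 fail=0; on 'c' 0 → fail=12;  out ∅∪∅=∅
  n18('ac'): parent n9 fail=0; on 'c' 0 → fail=12;  out ∅∪∅=∅
  n24('ca'): parent n12 fail=0; on 'a' 0 → fail=9;  out {6}∪∅={6}
  n3('bdb'): parent n2 fail=6; on 'b' 6→0 → fail=1;  out ∅∪∅=∅
  n8('dda'): parent n7 fail=6; on 'a' 6→0 → fail=9;  out {1}∪∅={1}
  n11('add'): parent n10 fail=6; on 'd' 6 → fail=7;  out {2}∪∅={2}
  n14('ccb'): parent n13 fail=12; on 'b' 12→0 → fail=1;  out ∅∪∅=∅
  n19('acd'): parent n18 fail=12; on 'd' 12→0 → fail=6;  out ∅∪∅=∅
  n23('ddc'): parent n7 fail=6; on 'c' 6→0 → fail=12;  out {5}∪∅={5}
  n4('bdbb'): parent n3 fail=1; on 'b' 1→0 → fail=1;  out ∅∪∅=∅
  n15('ccbc'): parent n14 fail=1; on 'c' 1→0 → fail=12;  out ∅∪∅=∅
  n20('acdd'): parent n19 fail=6; on 'd' 6 → fail=7;  out ∅∪∅=∅
  n5('bdbba'): parent n4 fail=1; on 'a' 1→0 → fail=9;  out {0}∪∅={0}
  n16('ccbcb'): parent n15 fail=12; on 'b' 12→0 → fail=1;  out ∅∪∅=∅
  n21('acddc'): parent n20 fail=7; on 'c' 7 → fail=23;  out ∅∪{5}={5}
  n17('ccbcba'): parent n16 fail=1; on 'a' 1→0 → fail=9;  out {3}∪∅={3}
  n22('acddca'): parent n21 fail=23; on 'a' 23→12 → fail=24;  out {4}∪{6}={4,6}

Run:
i=0 'b': node 0→1
i=1 'b': node 1→1 (via fail)
i=2 'c': node 1→12 (via fail)
i=3 'c': node 12→13
i=4 'b': node 13→14
i=5 'c': node 14→15
i=6 'b': node 15→16
i=7 'a': node 16→17  ** P3@[2:7]
i=8 'a': node 17→9 (via fail)
i=9 'c': node 9→18
i=10 'd': node 18→19
i=11 'd': node 19→20
i=12 'c': node 20→21  ** P5@[10:12]
i=13 'a': node 21→22  ** P4@[8:13],P6@[12:13]
i=14 'd': node 22→10 (via fail)
i=15 'd': node 10→11  ** P2@[13:15]
i=16 'd': node 11→7 (via fail)
i=17 'a': node 7→8  ** P1@[15:17]
i=18 'd': node 8→10 (via fail)
i=19 'd': node 10→11  ** P2@[17:19]
i=20 'c': node 11→23 (via fail)  ** P5@[18:20]
i=21 'd': node 23→6 (via fail)
i=22 'd': node 6→7
i=23 'c': node 7→23  ** P5@[21:23]
i=24 'c': node 23→13 (via fail)
i=25 'a': node 13→24 (via fail)  ** P6@[24:25]
i=26 'a': node 24→9 (via fail)
i=27 'd': node 9→10
i=28 'd': node 10→11  ** P2@[26:28]
i=29 'a': node 11→8 (via fail)  ** P1@[27:29]
i=30 'd': node 8→10 (via fail)
i=31 'd': node 10→11  ** P2@[29:31]
i=32 'c': node 11→23 (via fail)  ** P5@[30:32]
i=33 'd': node 23→6 (via fail)
i=34 'd': node 6→7
i=35 'b': node 7→1 (via fail)
i=36 'c': node 1→12 (via fail)
i=37 'a': node 12→24  ** P6@[36:37]
i=38 'a': node 24→9 (via fail)
i=39 'b': node 9→1 (via fail)
i=40 'a': node 1→9 (via fail)
i=41 'c': node 9→18
i=42 'd': node 18→19
i=43 'd': node 19→20

Matches: [[7,3],[12,5],[13,4],[13,6],[15,2],[17,1],[19,2],[20,5],[23,5],[25,6],[28,2],[29,1],[31,2],[32,5],[37,6]]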